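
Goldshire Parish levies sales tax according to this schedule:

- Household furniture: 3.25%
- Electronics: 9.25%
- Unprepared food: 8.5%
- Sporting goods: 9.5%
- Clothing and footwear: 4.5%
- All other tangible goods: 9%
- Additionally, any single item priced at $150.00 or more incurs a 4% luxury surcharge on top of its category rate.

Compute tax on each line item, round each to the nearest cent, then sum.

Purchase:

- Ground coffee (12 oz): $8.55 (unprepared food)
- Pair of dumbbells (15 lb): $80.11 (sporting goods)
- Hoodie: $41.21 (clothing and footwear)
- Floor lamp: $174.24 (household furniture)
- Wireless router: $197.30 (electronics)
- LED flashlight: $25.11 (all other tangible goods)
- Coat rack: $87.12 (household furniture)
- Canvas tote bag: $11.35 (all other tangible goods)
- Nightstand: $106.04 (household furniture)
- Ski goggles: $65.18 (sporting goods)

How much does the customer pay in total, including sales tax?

Ground coffee (12 oz) $8.55: unprepared food → 8.5% → $0.73
Pair of dumbbells (15 lb) $80.11: sporting goods → 9.5% → $7.61
Hoodie $41.21: clothing and footwear → 4.5% → $1.85
Floor lamp $174.24: household furniture → 3.25% + 4% surcharge = 7.25% → $12.63
Wireless router $197.30: electronics → 9.25% + 4% surcharge = 13.25% → $26.14
LED flashlight $25.11: all other tangible goods → 9% → $2.26
Coat rack $87.12: household furniture → 3.25% → $2.83
Canvas tote bag $11.35: all other tangible goods → 9% → $1.02
Nightstand $106.04: household furniture → 3.25% → $3.45
Ski goggles $65.18: sporting goods → 9.5% → $6.19
Subtotal = $796.21; tax = $64.71; total due = $860.92

$860.92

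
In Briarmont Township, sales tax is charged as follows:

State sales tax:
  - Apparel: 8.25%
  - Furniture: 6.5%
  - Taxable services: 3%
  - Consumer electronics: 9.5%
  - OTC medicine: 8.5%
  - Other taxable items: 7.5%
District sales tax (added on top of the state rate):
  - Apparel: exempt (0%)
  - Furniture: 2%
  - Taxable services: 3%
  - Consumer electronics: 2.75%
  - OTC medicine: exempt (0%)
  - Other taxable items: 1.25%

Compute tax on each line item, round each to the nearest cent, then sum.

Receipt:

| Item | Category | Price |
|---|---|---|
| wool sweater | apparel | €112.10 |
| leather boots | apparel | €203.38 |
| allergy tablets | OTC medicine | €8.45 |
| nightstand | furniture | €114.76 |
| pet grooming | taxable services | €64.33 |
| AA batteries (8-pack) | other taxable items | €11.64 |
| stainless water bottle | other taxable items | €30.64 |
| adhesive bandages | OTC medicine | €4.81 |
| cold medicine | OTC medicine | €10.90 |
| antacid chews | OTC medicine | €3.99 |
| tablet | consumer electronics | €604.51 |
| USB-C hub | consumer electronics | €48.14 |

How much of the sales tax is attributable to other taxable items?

€3.70

AA batteries (8-pack) €11.64: other taxable items → 7.5% + 1.25% district = 8.75% → €1.02
Stainless water bottle €30.64: other taxable items → 7.5% + 1.25% district = 8.75% → €2.68
Tax on other taxable items = €1.02 + €2.68 = €3.70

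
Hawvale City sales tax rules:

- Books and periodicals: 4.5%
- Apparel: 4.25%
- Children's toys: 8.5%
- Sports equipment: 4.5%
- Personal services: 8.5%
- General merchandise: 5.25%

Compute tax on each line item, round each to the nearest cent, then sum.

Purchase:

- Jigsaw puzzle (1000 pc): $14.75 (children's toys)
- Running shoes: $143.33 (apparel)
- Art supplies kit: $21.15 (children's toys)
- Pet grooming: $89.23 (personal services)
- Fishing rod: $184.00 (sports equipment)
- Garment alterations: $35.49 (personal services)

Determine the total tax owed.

$28.02

Jigsaw puzzle (1000 pc) $14.75: children's toys → 8.5% → $1.25
Running shoes $143.33: apparel → 4.25% → $6.09
Art supplies kit $21.15: children's toys → 8.5% → $1.80
Pet grooming $89.23: personal services → 8.5% → $7.58
Fishing rod $184.00: sports equipment → 4.5% → $8.28
Garment alterations $35.49: personal services → 8.5% → $3.02
Total tax = $1.25 + $6.09 + $1.80 + $7.58 + $8.28 + $3.02 = $28.02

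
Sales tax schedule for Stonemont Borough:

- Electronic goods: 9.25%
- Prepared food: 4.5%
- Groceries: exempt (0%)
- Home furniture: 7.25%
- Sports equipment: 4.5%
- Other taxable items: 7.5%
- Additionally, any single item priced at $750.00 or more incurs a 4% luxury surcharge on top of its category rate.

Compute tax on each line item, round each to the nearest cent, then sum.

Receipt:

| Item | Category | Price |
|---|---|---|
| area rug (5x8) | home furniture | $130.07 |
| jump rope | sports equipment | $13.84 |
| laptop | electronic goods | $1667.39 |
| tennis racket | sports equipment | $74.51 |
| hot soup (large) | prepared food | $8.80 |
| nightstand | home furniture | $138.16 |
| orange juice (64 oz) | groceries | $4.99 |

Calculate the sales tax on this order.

Area rug (5x8) $130.07: home furniture → 7.25% → $9.43
Jump rope $13.84: sports equipment → 4.5% → $0.62
Laptop $1667.39: electronic goods → 9.25% + 4% surcharge = 13.25% → $220.93
Tennis racket $74.51: sports equipment → 4.5% → $3.35
Hot soup (large) $8.80: prepared food → 4.5% → $0.40
Nightstand $138.16: home furniture → 7.25% → $10.02
Orange juice (64 oz) $4.99: groceries → 0% → $0.00
Total tax = $9.43 + $0.62 + $220.93 + $3.35 + $0.40 + $10.02 = $244.75

$244.75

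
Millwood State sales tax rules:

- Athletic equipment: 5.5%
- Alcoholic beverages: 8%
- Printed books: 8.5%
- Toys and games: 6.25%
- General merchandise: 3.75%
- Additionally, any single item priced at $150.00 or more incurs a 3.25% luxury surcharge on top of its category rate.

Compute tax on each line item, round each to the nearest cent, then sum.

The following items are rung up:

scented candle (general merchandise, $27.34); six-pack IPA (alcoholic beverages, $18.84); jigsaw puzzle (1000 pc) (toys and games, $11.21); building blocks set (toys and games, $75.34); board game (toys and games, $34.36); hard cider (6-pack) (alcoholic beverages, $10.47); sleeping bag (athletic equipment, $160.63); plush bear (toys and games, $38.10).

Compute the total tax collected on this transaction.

Scented candle $27.34: general merchandise → 3.75% → $1.03
Six-pack IPA $18.84: alcoholic beverages → 8% → $1.51
Jigsaw puzzle (1000 pc) $11.21: toys and games → 6.25% → $0.70
Building blocks set $75.34: toys and games → 6.25% → $4.71
Board game $34.36: toys and games → 6.25% → $2.15
Hard cider (6-pack) $10.47: alcoholic beverages → 8% → $0.84
Sleeping bag $160.63: athletic equipment → 5.5% + 3.25% surcharge = 8.75% → $14.06
Plush bear $38.10: toys and games → 6.25% → $2.38
Total tax = $1.03 + $1.51 + $0.70 + $4.71 + $2.15 + $0.84 + $14.06 + $2.38 = $27.38

$27.38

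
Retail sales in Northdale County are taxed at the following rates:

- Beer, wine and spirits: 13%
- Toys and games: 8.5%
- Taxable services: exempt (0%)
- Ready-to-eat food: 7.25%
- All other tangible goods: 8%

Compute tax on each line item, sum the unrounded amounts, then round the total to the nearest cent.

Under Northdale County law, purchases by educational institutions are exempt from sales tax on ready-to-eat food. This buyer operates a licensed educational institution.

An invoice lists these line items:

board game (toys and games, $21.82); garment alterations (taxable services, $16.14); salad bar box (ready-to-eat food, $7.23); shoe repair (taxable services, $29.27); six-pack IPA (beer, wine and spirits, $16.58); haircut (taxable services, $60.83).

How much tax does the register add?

$4.01

Board game $21.82: toys and games → 8.5% → $1.8547
Garment alterations $16.14: taxable services → 0% → $0.00
Salad bar box $7.23: ready-to-eat food, buyer-exempt → 0% → $0.00
Shoe repair $29.27: taxable services → 0% → $0.00
Six-pack IPA $16.58: beer, wine and spirits → 13% → $2.1554
Haircut $60.83: taxable services → 0% → $0.00
Unrounded tax sum = $4.0101 → $4.01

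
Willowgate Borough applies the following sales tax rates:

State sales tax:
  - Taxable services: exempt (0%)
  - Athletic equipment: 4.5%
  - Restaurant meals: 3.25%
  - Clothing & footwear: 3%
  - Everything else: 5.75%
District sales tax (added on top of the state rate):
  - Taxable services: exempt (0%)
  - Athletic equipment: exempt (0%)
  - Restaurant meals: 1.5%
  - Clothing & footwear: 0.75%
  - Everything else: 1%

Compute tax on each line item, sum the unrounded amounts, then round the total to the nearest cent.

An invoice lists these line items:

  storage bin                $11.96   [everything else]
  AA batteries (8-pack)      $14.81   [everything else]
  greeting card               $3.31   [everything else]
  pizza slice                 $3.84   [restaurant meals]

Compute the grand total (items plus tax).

$36.13

Storage bin $11.96: everything else → 5.75% + 1% district = 6.75% → $0.8073
AA batteries (8-pack) $14.81: everything else → 5.75% + 1% district = 6.75% → $0.999675
Greeting card $3.31: everything else → 5.75% + 1% district = 6.75% → $0.223425
Pizza slice $3.84: restaurant meals → 3.25% + 1.5% district = 4.75% → $0.1824
Subtotal = $33.92; unrounded tax = $2.2128 → $2.21; total due = $36.13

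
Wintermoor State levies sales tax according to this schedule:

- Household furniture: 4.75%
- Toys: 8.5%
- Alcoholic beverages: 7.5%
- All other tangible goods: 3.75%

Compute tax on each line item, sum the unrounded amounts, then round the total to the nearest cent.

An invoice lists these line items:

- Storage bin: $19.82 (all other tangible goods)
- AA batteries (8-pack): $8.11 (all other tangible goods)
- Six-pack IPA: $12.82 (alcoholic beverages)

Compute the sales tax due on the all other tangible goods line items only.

Storage bin $19.82: all other tangible goods → 3.75% → $0.74325
AA batteries (8-pack) $8.11: all other tangible goods → 3.75% → $0.304125
Tax on all other tangible goods: unrounded sum = $1.047375 → $1.05

$1.05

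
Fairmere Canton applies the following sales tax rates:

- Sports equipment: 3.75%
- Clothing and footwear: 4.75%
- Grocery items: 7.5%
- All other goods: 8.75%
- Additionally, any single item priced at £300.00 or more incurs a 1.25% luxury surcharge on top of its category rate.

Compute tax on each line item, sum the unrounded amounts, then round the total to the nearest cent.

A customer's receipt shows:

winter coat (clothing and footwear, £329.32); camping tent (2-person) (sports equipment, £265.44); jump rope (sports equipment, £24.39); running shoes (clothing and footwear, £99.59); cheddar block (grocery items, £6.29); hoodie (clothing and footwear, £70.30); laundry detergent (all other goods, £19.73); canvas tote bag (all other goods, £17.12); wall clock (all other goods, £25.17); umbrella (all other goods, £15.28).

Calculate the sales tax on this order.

£45.93

Winter coat £329.32: clothing and footwear → 4.75% + 1.25% surcharge = 6% → £19.7592
Camping tent (2-person) £265.44: sports equipment → 3.75% → £9.954
Jump rope £24.39: sports equipment → 3.75% → £0.914625
Running shoes £99.59: clothing and footwear → 4.75% → £4.730525
Cheddar block £6.29: grocery items → 7.5% → £0.47175
Hoodie £70.30: clothing and footwear → 4.75% → £3.33925
Laundry detergent £19.73: all other goods → 8.75% → £1.726375
Canvas tote bag £17.12: all other goods → 8.75% → £1.498
Wall clock £25.17: all other goods → 8.75% → £2.202375
Umbrella £15.28: all other goods → 8.75% → £1.337
Unrounded tax sum = £45.9331 → £45.93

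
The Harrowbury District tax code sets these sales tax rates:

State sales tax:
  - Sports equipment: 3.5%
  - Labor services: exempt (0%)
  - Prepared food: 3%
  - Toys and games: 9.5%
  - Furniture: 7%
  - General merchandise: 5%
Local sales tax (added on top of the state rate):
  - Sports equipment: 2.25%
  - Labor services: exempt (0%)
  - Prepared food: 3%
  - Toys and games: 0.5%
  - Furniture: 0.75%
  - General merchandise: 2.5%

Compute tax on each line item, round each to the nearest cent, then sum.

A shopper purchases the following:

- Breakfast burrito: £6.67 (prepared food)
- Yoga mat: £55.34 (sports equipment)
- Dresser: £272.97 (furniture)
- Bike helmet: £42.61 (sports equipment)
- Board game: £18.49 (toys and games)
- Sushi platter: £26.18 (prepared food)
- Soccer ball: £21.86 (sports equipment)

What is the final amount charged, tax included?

Breakfast burrito £6.67: prepared food → 3% + 3% local = 6% → £0.40
Yoga mat £55.34: sports equipment → 3.5% + 2.25% local = 5.75% → £3.18
Dresser £272.97: furniture → 7% + 0.75% local = 7.75% → £21.16
Bike helmet £42.61: sports equipment → 3.5% + 2.25% local = 5.75% → £2.45
Board game £18.49: toys and games → 9.5% + 0.5% local = 10% → £1.85
Sushi platter £26.18: prepared food → 3% + 3% local = 6% → £1.57
Soccer ball £21.86: sports equipment → 3.5% + 2.25% local = 5.75% → £1.26
Subtotal = £444.12; tax = £31.87; total due = £475.99

£475.99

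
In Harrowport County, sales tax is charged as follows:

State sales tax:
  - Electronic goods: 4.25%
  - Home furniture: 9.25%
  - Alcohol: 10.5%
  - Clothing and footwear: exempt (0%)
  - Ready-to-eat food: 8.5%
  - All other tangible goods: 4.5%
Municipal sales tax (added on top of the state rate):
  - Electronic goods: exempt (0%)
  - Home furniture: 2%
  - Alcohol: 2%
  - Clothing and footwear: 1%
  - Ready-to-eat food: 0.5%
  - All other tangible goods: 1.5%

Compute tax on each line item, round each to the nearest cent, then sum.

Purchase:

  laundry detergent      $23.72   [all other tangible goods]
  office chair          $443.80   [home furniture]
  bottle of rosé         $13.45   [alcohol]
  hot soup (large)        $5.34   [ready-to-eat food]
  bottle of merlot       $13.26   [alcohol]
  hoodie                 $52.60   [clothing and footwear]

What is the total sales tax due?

$55.70

Laundry detergent $23.72: all other tangible goods → 4.5% + 1.5% municipal = 6% → $1.42
Office chair $443.80: home furniture → 9.25% + 2% municipal = 11.25% → $49.93
Bottle of rosé $13.45: alcohol → 10.5% + 2% municipal = 12.5% → $1.68
Hot soup (large) $5.34: ready-to-eat food → 8.5% + 0.5% municipal = 9% → $0.48
Bottle of merlot $13.26: alcohol → 10.5% + 2% municipal = 12.5% → $1.66
Hoodie $52.60: clothing and footwear → 0% + 1% municipal = 1% → $0.53
Total tax = $1.42 + $49.93 + $1.68 + $0.48 + $1.66 + $0.53 = $55.70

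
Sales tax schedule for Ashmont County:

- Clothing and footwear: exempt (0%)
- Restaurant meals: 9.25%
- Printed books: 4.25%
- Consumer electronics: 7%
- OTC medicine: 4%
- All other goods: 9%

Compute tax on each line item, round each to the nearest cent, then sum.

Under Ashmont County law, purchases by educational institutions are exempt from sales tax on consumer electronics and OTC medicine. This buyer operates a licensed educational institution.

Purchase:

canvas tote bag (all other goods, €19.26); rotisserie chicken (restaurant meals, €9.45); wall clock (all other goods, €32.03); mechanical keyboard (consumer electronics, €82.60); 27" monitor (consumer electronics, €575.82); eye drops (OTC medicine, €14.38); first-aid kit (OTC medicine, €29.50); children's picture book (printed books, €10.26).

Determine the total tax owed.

Canvas tote bag €19.26: all other goods → 9% → €1.73
Rotisserie chicken €9.45: restaurant meals → 9.25% → €0.87
Wall clock €32.03: all other goods → 9% → €2.88
Mechanical keyboard €82.60: consumer electronics, buyer-exempt → 0% → €0.00
27" monitor €575.82: consumer electronics, buyer-exempt → 0% → €0.00
Eye drops €14.38: OTC medicine, buyer-exempt → 0% → €0.00
First-aid kit €29.50: OTC medicine, buyer-exempt → 0% → €0.00
Children's picture book €10.26: printed books → 4.25% → €0.44
Total tax = €1.73 + €0.87 + €2.88 + €0.44 = €5.92

€5.92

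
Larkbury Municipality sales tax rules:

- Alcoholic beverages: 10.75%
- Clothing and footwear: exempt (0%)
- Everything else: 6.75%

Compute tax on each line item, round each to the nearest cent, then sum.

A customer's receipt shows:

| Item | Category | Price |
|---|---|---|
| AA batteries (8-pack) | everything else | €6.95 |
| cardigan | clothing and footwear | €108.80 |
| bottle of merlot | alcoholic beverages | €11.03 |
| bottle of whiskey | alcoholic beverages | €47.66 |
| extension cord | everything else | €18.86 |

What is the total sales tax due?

AA batteries (8-pack) €6.95: everything else → 6.75% → €0.47
Cardigan €108.80: clothing and footwear → 0% → €0.00
Bottle of merlot €11.03: alcoholic beverages → 10.75% → €1.19
Bottle of whiskey €47.66: alcoholic beverages → 10.75% → €5.12
Extension cord €18.86: everything else → 6.75% → €1.27
Total tax = €0.47 + €1.19 + €5.12 + €1.27 = €8.05

€8.05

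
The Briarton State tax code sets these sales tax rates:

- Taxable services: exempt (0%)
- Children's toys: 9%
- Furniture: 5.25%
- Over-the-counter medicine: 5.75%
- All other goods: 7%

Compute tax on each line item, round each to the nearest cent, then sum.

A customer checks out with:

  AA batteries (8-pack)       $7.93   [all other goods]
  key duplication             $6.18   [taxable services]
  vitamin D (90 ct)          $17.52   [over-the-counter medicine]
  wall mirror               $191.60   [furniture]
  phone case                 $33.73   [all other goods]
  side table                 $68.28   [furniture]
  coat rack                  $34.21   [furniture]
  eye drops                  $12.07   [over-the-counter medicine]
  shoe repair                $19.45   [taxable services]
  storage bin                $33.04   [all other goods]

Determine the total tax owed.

$22.37

AA batteries (8-pack) $7.93: all other goods → 7% → $0.56
Key duplication $6.18: taxable services → 0% → $0.00
Vitamin D (90 ct) $17.52: over-the-counter medicine → 5.75% → $1.01
Wall mirror $191.60: furniture → 5.25% → $10.06
Phone case $33.73: all other goods → 7% → $2.36
Side table $68.28: furniture → 5.25% → $3.58
Coat rack $34.21: furniture → 5.25% → $1.80
Eye drops $12.07: over-the-counter medicine → 5.75% → $0.69
Shoe repair $19.45: taxable services → 0% → $0.00
Storage bin $33.04: all other goods → 7% → $2.31
Total tax = $0.56 + $1.01 + $10.06 + $2.36 + $3.58 + $1.80 + $0.69 + $2.31 = $22.37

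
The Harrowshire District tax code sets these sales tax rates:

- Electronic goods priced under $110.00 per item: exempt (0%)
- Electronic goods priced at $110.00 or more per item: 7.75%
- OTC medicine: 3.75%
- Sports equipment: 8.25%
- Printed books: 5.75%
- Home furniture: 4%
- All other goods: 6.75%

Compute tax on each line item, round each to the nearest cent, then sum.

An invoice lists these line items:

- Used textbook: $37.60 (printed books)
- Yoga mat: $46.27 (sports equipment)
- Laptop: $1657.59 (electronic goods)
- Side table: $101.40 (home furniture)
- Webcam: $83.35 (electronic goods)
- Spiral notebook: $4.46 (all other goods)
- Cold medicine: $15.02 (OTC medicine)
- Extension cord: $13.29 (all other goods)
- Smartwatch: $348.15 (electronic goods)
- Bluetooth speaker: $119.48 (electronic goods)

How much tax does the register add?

$176.50

Used textbook $37.60: printed books → 5.75% → $2.16
Yoga mat $46.27: sports equipment → 8.25% → $3.82
Laptop $1657.59: electronic goods, $110.00 or more → 7.75% → $128.46
Side table $101.40: home furniture → 4% → $4.06
Webcam $83.35: electronic goods, under $110.00 → 0% → $0.00
Spiral notebook $4.46: all other goods → 6.75% → $0.30
Cold medicine $15.02: OTC medicine → 3.75% → $0.56
Extension cord $13.29: all other goods → 6.75% → $0.90
Smartwatch $348.15: electronic goods, $110.00 or more → 7.75% → $26.98
Bluetooth speaker $119.48: electronic goods, $110.00 or more → 7.75% → $9.26
Total tax = $2.16 + $3.82 + $128.46 + $4.06 + $0.30 + $0.56 + $0.90 + $26.98 + $9.26 = $176.50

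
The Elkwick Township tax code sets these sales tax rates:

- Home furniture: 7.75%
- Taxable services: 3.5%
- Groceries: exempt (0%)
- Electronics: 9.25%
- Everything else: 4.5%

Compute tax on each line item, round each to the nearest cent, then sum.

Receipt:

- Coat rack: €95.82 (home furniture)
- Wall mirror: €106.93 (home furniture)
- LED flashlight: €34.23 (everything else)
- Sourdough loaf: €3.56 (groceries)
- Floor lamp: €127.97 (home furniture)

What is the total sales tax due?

€27.18

Coat rack €95.82: home furniture → 7.75% → €7.43
Wall mirror €106.93: home furniture → 7.75% → €8.29
LED flashlight €34.23: everything else → 4.5% → €1.54
Sourdough loaf €3.56: groceries → 0% → €0.00
Floor lamp €127.97: home furniture → 7.75% → €9.92
Total tax = €7.43 + €8.29 + €1.54 + €9.92 = €27.18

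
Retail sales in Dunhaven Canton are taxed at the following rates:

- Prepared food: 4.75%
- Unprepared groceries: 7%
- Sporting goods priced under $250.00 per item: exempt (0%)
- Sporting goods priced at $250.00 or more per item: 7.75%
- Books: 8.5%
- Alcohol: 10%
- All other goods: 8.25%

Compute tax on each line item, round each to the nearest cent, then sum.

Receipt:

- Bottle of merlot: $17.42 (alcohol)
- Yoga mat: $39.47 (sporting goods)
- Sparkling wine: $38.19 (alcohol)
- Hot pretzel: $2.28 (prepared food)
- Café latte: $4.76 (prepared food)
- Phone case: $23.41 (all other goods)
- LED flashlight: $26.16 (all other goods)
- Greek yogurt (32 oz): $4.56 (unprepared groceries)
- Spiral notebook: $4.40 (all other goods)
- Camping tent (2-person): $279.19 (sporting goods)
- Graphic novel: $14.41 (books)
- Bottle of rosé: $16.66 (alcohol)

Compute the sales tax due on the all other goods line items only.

Phone case $23.41: all other goods → 8.25% → $1.93
LED flashlight $26.16: all other goods → 8.25% → $2.16
Spiral notebook $4.40: all other goods → 8.25% → $0.36
Tax on all other goods = $1.93 + $2.16 + $0.36 = $4.45

$4.45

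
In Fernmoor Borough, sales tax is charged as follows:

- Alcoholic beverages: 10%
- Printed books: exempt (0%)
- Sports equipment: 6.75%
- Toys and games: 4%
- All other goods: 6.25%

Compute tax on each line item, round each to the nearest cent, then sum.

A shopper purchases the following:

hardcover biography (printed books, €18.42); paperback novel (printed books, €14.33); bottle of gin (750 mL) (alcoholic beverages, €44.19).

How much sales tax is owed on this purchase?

Hardcover biography €18.42: printed books → 0% → €0.00
Paperback novel €14.33: printed books → 0% → €0.00
Bottle of gin (750 mL) €44.19: alcoholic beverages → 10% → €4.42
Total tax = €4.42

€4.42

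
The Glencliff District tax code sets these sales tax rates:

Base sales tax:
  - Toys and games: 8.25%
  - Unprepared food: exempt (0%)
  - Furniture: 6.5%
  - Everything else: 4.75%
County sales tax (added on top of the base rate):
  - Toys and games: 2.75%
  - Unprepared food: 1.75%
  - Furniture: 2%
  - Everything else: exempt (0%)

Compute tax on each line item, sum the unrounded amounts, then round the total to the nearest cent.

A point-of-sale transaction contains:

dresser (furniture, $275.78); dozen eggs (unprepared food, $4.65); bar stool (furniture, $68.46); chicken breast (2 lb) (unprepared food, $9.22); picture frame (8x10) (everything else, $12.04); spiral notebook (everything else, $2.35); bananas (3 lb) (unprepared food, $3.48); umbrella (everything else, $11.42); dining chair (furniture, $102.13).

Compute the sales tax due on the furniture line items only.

Dresser $275.78: furniture → 6.5% + 2% county = 8.5% → $23.4413
Bar stool $68.46: furniture → 6.5% + 2% county = 8.5% → $5.8191
Dining chair $102.13: furniture → 6.5% + 2% county = 8.5% → $8.68105
Tax on furniture: unrounded sum = $37.94145 → $37.94

$37.94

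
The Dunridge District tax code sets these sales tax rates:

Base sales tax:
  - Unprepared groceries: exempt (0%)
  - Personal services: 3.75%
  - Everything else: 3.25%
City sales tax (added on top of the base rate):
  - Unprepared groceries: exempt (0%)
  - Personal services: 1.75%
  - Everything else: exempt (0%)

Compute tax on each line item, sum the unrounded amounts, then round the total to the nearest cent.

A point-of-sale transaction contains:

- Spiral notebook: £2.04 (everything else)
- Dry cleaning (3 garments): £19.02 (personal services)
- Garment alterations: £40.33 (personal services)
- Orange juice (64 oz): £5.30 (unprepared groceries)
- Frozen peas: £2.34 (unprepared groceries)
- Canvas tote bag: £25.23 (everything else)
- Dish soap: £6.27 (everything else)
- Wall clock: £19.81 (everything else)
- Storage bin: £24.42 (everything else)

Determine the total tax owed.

£5.79

Spiral notebook £2.04: everything else → 3.25% + 0% city = 3.25% → £0.0663
Dry cleaning (3 garments) £19.02: personal services → 3.75% + 1.75% city = 5.5% → £1.0461
Garment alterations £40.33: personal services → 3.75% + 1.75% city = 5.5% → £2.21815
Orange juice (64 oz) £5.30: unprepared groceries → 0% + 0% city = 0% → £0.00
Frozen peas £2.34: unprepared groceries → 0% + 0% city = 0% → £0.00
Canvas tote bag £25.23: everything else → 3.25% + 0% city = 3.25% → £0.819975
Dish soap £6.27: everything else → 3.25% + 0% city = 3.25% → £0.203775
Wall clock £19.81: everything else → 3.25% + 0% city = 3.25% → £0.643825
Storage bin £24.42: everything else → 3.25% + 0% city = 3.25% → £0.79365
Unrounded tax sum = £5.791775 → £5.79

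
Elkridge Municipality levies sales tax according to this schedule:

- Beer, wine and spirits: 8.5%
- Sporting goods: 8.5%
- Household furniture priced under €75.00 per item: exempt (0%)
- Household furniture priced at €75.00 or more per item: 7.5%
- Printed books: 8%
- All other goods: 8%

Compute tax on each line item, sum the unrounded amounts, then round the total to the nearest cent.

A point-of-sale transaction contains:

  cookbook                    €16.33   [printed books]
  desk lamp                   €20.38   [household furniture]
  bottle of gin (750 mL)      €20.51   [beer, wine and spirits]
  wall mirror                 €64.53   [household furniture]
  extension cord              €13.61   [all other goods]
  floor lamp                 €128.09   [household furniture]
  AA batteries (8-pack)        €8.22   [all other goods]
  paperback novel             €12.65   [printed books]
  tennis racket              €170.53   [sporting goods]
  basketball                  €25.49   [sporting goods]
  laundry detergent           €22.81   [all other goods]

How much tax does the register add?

€33.90

Cookbook €16.33: printed books → 8% → €1.3064
Desk lamp €20.38: household furniture, under €75.00 → 0% → €0.00
Bottle of gin (750 mL) €20.51: beer, wine and spirits → 8.5% → €1.74335
Wall mirror €64.53: household furniture, under €75.00 → 0% → €0.00
Extension cord €13.61: all other goods → 8% → €1.0888
Floor lamp €128.09: household furniture, €75.00 or more → 7.5% → €9.60675
AA batteries (8-pack) €8.22: all other goods → 8% → €0.6576
Paperback novel €12.65: printed books → 8% → €1.012
Tennis racket €170.53: sporting goods → 8.5% → €14.49505
Basketball €25.49: sporting goods → 8.5% → €2.16665
Laundry detergent €22.81: all other goods → 8% → €1.8248
Unrounded tax sum = €33.9014 → €33.90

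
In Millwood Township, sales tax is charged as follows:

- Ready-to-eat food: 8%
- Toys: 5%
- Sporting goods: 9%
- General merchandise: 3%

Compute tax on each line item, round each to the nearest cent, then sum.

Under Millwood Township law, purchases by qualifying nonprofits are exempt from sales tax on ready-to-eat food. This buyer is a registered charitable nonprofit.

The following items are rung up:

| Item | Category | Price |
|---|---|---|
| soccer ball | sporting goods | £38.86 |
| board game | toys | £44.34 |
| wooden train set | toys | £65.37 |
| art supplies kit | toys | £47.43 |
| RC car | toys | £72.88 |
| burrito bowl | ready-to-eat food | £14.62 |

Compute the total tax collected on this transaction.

£15.00

Soccer ball £38.86: sporting goods → 9% → £3.50
Board game £44.34: toys → 5% → £2.22
Wooden train set £65.37: toys → 5% → £3.27
Art supplies kit £47.43: toys → 5% → £2.37
RC car £72.88: toys → 5% → £3.64
Burrito bowl £14.62: ready-to-eat food, buyer-exempt → 0% → £0.00
Total tax = £3.50 + £2.22 + £3.27 + £2.37 + £3.64 = £15.00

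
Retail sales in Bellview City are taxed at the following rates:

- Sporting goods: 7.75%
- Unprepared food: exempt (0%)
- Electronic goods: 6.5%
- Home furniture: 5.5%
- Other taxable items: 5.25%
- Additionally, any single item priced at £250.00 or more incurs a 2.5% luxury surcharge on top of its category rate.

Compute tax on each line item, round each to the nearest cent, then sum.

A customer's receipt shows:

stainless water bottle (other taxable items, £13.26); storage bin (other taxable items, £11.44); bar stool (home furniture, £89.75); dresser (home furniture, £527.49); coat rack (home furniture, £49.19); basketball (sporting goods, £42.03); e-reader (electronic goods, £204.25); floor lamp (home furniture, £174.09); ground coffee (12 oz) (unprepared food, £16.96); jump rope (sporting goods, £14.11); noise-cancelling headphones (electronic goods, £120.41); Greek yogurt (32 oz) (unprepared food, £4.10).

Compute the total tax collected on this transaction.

£86.18

Stainless water bottle £13.26: other taxable items → 5.25% → £0.70
Storage bin £11.44: other taxable items → 5.25% → £0.60
Bar stool £89.75: home furniture → 5.5% → £4.94
Dresser £527.49: home furniture → 5.5% + 2.5% surcharge = 8% → £42.20
Coat rack £49.19: home furniture → 5.5% → £2.71
Basketball £42.03: sporting goods → 7.75% → £3.26
E-reader £204.25: electronic goods → 6.5% → £13.28
Floor lamp £174.09: home furniture → 5.5% → £9.57
Ground coffee (12 oz) £16.96: unprepared food → 0% → £0.00
Jump rope £14.11: sporting goods → 7.75% → £1.09
Noise-cancelling headphones £120.41: electronic goods → 6.5% → £7.83
Greek yogurt (32 oz) £4.10: unprepared food → 0% → £0.00
Total tax = £0.70 + £0.60 + £4.94 + £42.20 + £2.71 + £3.26 + £13.28 + £9.57 + £1.09 + £7.83 = £86.18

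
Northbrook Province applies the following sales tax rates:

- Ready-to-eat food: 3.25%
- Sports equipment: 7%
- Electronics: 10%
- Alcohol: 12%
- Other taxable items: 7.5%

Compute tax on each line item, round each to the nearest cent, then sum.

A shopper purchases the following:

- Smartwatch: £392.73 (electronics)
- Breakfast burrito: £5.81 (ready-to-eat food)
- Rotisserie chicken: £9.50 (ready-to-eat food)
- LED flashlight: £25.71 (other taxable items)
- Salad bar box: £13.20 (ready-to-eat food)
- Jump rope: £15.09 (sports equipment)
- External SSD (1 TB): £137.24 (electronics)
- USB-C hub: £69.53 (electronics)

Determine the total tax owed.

Smartwatch £392.73: electronics → 10% → £39.27
Breakfast burrito £5.81: ready-to-eat food → 3.25% → £0.19
Rotisserie chicken £9.50: ready-to-eat food → 3.25% → £0.31
LED flashlight £25.71: other taxable items → 7.5% → £1.93
Salad bar box £13.20: ready-to-eat food → 3.25% → £0.43
Jump rope £15.09: sports equipment → 7% → £1.06
External SSD (1 TB) £137.24: electronics → 10% → £13.72
USB-C hub £69.53: electronics → 10% → £6.95
Total tax = £39.27 + £0.19 + £0.31 + £1.93 + £0.43 + £1.06 + £13.72 + £6.95 = £63.86

£63.86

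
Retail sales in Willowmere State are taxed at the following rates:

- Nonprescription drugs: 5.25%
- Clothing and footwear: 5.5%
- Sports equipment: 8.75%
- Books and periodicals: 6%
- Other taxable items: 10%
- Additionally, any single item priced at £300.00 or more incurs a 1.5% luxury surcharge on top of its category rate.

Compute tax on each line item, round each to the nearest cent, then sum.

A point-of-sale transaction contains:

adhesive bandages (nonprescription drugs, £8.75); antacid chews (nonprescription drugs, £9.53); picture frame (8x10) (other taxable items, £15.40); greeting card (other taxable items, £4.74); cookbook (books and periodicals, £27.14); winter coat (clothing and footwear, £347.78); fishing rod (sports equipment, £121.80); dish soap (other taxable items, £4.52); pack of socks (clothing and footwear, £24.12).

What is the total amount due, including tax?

Adhesive bandages £8.75: nonprescription drugs → 5.25% → £0.46
Antacid chews £9.53: nonprescription drugs → 5.25% → £0.50
Picture frame (8x10) £15.40: other taxable items → 10% → £1.54
Greeting card £4.74: other taxable items → 10% → £0.47
Cookbook £27.14: books and periodicals → 6% → £1.63
Winter coat £347.78: clothing and footwear → 5.5% + 1.5% surcharge = 7% → £24.34
Fishing rod £121.80: sports equipment → 8.75% → £10.66
Dish soap £4.52: other taxable items → 10% → £0.45
Pack of socks £24.12: clothing and footwear → 5.5% → £1.33
Subtotal = £563.78; tax = £41.38; total due = £605.16

£605.16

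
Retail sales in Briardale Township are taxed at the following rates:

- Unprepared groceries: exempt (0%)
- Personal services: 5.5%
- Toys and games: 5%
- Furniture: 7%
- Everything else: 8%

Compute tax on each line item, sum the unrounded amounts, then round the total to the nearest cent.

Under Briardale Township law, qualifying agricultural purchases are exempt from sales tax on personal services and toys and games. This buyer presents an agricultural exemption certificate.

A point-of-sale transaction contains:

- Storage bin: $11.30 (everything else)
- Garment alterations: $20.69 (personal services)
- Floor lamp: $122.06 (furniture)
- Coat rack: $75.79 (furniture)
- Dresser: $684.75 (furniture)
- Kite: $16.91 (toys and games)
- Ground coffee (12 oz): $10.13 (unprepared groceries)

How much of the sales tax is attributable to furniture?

Floor lamp $122.06: furniture → 7% → $8.5442
Coat rack $75.79: furniture → 7% → $5.3053
Dresser $684.75: furniture → 7% → $47.9325
Tax on furniture: unrounded sum = $61.782 → $61.78

$61.78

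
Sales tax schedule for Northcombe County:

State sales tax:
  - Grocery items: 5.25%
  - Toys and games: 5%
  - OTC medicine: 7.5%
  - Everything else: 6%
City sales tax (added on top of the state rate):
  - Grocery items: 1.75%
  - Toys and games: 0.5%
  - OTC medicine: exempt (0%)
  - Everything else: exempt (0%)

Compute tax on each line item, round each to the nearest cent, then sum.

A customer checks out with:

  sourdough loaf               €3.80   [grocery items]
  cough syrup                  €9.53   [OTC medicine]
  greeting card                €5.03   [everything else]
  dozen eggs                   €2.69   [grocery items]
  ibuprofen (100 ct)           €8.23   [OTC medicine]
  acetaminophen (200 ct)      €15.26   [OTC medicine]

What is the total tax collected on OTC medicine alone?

Cough syrup €9.53: OTC medicine → 7.5% + 0% city = 7.5% → €0.71
Ibuprofen (100 ct) €8.23: OTC medicine → 7.5% + 0% city = 7.5% → €0.62
Acetaminophen (200 ct) €15.26: OTC medicine → 7.5% + 0% city = 7.5% → €1.14
Tax on OTC medicine = €0.71 + €0.62 + €1.14 = €2.47

€2.47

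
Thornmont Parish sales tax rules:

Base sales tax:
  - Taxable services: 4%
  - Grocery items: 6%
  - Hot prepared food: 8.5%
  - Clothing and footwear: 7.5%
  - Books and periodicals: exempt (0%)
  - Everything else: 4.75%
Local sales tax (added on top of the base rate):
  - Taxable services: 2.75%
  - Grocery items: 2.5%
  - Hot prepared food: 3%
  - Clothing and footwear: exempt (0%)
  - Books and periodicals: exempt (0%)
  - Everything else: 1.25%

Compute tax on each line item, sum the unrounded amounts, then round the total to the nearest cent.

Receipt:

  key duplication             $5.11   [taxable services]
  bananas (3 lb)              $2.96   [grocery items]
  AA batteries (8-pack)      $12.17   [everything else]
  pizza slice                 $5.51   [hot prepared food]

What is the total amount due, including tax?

Key duplication $5.11: taxable services → 4% + 2.75% local = 6.75% → $0.344925
Bananas (3 lb) $2.96: grocery items → 6% + 2.5% local = 8.5% → $0.2516
AA batteries (8-pack) $12.17: everything else → 4.75% + 1.25% local = 6% → $0.7302
Pizza slice $5.51: hot prepared food → 8.5% + 3% local = 11.5% → $0.63365
Subtotal = $25.75; unrounded tax = $1.960375 → $1.96; total due = $27.71

$27.71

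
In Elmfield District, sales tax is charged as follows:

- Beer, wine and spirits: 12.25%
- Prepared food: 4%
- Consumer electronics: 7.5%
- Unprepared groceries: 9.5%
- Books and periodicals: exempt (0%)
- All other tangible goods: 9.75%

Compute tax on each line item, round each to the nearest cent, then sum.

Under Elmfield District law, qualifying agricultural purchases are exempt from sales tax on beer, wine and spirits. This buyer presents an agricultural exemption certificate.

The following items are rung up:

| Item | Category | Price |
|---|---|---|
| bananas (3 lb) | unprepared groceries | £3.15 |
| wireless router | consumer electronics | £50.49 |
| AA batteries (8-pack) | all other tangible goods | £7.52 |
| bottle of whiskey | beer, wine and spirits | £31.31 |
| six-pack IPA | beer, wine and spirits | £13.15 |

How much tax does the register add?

£4.82

Bananas (3 lb) £3.15: unprepared groceries → 9.5% → £0.30
Wireless router £50.49: consumer electronics → 7.5% → £3.79
AA batteries (8-pack) £7.52: all other tangible goods → 9.75% → £0.73
Bottle of whiskey £31.31: beer, wine and spirits, buyer-exempt → 0% → £0.00
Six-pack IPA £13.15: beer, wine and spirits, buyer-exempt → 0% → £0.00
Total tax = £0.30 + £3.79 + £0.73 = £4.82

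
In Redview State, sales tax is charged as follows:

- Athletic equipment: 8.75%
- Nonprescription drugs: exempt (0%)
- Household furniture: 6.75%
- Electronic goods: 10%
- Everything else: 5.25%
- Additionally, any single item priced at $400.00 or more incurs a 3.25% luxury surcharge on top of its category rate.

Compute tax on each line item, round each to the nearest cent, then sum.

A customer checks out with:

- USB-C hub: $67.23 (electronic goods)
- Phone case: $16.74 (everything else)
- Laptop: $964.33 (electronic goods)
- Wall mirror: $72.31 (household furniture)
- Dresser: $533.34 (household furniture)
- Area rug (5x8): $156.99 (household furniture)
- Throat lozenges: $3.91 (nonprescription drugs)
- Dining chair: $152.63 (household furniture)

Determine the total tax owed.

$214.48

USB-C hub $67.23: electronic goods → 10% → $6.72
Phone case $16.74: everything else → 5.25% → $0.88
Laptop $964.33: electronic goods → 10% + 3.25% surcharge = 13.25% → $127.77
Wall mirror $72.31: household furniture → 6.75% → $4.88
Dresser $533.34: household furniture → 6.75% + 3.25% surcharge = 10% → $53.33
Area rug (5x8) $156.99: household furniture → 6.75% → $10.60
Throat lozenges $3.91: nonprescription drugs → 0% → $0.00
Dining chair $152.63: household furniture → 6.75% → $10.30
Total tax = $6.72 + $0.88 + $127.77 + $4.88 + $53.33 + $10.60 + $10.30 = $214.48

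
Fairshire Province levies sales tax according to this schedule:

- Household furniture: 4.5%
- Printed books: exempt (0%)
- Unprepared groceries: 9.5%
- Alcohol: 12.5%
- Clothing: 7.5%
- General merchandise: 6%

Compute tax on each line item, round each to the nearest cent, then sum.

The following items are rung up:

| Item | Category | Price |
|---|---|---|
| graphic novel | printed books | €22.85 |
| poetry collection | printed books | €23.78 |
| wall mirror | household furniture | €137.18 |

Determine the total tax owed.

€6.17

Graphic novel €22.85: printed books → 0% → €0.00
Poetry collection €23.78: printed books → 0% → €0.00
Wall mirror €137.18: household furniture → 4.5% → €6.17
Total tax = €6.17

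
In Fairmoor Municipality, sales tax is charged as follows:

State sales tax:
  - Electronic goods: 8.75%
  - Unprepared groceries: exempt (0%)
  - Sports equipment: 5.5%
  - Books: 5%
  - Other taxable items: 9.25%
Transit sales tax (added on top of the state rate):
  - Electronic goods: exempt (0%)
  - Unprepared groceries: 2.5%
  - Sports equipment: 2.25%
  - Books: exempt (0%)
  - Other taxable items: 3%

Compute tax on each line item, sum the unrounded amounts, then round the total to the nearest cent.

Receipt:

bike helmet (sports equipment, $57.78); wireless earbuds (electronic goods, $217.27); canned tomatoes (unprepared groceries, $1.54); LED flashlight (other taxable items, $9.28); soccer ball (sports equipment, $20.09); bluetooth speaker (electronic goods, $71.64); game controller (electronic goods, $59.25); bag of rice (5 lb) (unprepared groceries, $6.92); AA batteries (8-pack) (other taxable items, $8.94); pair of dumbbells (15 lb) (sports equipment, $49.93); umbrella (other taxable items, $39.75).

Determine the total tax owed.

Bike helmet $57.78: sports equipment → 5.5% + 2.25% transit = 7.75% → $4.47795
Wireless earbuds $217.27: electronic goods → 8.75% + 0% transit = 8.75% → $19.011125
Canned tomatoes $1.54: unprepared groceries → 0% + 2.5% transit = 2.5% → $0.0385
LED flashlight $9.28: other taxable items → 9.25% + 3% transit = 12.25% → $1.1368
Soccer ball $20.09: sports equipment → 5.5% + 2.25% transit = 7.75% → $1.556975
Bluetooth speaker $71.64: electronic goods → 8.75% + 0% transit = 8.75% → $6.2685
Game controller $59.25: electronic goods → 8.75% + 0% transit = 8.75% → $5.184375
Bag of rice (5 lb) $6.92: unprepared groceries → 0% + 2.5% transit = 2.5% → $0.173
AA batteries (8-pack) $8.94: other taxable items → 9.25% + 3% transit = 12.25% → $1.09515
Pair of dumbbells (15 lb) $49.93: sports equipment → 5.5% + 2.25% transit = 7.75% → $3.869575
Umbrella $39.75: other taxable items → 9.25% + 3% transit = 12.25% → $4.869375
Unrounded tax sum = $47.681325 → $47.68

$47.68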